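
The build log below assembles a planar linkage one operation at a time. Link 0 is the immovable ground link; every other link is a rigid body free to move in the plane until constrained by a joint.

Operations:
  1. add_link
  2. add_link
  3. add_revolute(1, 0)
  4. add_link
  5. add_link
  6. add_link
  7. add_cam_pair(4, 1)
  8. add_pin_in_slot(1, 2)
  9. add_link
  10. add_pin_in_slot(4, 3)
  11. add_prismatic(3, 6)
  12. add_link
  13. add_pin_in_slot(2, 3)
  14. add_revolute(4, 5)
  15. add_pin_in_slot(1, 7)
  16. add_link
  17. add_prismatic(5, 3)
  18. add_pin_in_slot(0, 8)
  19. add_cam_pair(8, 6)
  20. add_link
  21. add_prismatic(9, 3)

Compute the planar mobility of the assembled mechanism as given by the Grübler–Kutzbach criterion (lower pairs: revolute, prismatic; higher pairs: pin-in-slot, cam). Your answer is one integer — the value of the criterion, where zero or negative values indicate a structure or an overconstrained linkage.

ground; <1,0,0>
#1 <2,0,0>
#2 <3,0,0>
R:1↔0 J1 <3,1,0>
#3 <4,1,0>
#4 <5,1,0>
#5 <6,1,0>
C:4↔1 J2 <6,1,1>
PS:1↔2 J2 <6,1,2>
#6 <7,1,2>
PS:4↔3 J2 <7,1,3>
P:3↔6 J1 <7,2,3>
#7 <8,2,3>
PS:2↔3 J2 <8,2,4>
R:4↔5 J1 <8,3,4>
PS:1↔7 J2 <8,3,5>
#8 <9,3,5>
P:5↔3 J1 <9,4,5>
PS:0↔8 J2 <9,4,6>
C:8↔6 J2 <9,4,7>
#9 <10,4,7>
P:9↔3 J1 <10,5,7>
3×9 − 2×5 − 1×7 = 10

M = 10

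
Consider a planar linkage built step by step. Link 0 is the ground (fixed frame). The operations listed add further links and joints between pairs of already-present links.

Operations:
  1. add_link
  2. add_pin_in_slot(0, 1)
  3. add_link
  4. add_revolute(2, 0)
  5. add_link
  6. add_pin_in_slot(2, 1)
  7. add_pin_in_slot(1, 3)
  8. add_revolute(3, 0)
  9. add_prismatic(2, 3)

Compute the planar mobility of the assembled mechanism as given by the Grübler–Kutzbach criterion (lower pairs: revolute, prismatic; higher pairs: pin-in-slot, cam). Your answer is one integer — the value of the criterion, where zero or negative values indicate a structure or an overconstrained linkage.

link 0 = ground. State L|J1|J2 = 1|0|0
+link1  2|0|0
PS(0,1) f=2→J2  2|0|1
+link2  3|0|1
R(2,0) f=1→J1  3|1|1
+link3  4|1|1
PS(2,1) f=2→J2  4|1|2
PS(1,3) f=2→J2  4|1|3
R(3,0) f=1→J1  4|2|3
P(2,3) f=1→J1  4|3|3
M = 3(4−1)−2·3−3 = 9−6−3 = 0

M = 0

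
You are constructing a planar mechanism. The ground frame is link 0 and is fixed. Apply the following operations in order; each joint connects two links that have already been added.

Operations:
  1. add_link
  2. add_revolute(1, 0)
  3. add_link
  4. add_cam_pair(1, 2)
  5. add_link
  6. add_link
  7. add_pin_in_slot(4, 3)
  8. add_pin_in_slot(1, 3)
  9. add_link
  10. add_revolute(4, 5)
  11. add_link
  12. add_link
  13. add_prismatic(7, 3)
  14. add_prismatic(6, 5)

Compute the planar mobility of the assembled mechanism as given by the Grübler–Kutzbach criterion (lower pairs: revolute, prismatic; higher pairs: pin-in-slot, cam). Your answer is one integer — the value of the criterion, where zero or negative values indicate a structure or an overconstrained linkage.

L=1 J1=0 J2=0
add link → L=2 J1=0 J2=0
R@1,0 dof=1 J1 → L=2 J1=1 J2=0
add link → L=3 J1=1 J2=0
C@1,2 dof=2 J2 → L=3 J1=1 J2=1
add link → L=4 J1=1 J2=1
add link → L=5 J1=1 J2=1
PS@4,3 dof=2 J2 → L=5 J1=1 J2=2
PS@1,3 dof=2 J2 → L=5 J1=1 J2=3
add link → L=6 J1=1 J2=3
R@4,5 dof=1 J1 → L=6 J1=2 J2=3
add link → L=7 J1=2 J2=3
add link → L=8 J1=2 J2=3
P@7,3 dof=1 J1 → L=8 J1=3 J2=3
P@6,5 dof=1 J1 → L=8 J1=4 J2=3
M=3(L−1)−2J1−J2=3·7−2·4−3=10

M = 10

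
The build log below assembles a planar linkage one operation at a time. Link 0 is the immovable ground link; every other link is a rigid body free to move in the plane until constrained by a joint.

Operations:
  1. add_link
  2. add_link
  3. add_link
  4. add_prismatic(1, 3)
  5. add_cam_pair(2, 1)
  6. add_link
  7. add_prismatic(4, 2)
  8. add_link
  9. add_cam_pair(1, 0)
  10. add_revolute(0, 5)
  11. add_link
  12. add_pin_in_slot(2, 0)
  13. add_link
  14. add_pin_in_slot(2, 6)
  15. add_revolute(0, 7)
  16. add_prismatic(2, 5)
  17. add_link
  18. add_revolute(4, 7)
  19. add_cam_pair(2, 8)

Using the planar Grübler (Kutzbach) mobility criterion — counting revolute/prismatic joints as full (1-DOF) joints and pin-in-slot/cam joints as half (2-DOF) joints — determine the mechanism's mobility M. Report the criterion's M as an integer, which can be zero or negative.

ground; <1,0,0>
#1 <2,0,0>
#2 <3,0,0>
#3 <4,0,0>
P:1↔3 J1 <4,1,0>
C:2↔1 J2 <4,1,1>
#4 <5,1,1>
P:4↔2 J1 <5,2,1>
#5 <6,2,1>
C:1↔0 J2 <6,2,2>
R:0↔5 J1 <6,3,2>
#6 <7,3,2>
PS:2↔0 J2 <7,3,3>
#7 <8,3,3>
PS:2↔6 J2 <8,3,4>
R:0↔7 J1 <8,4,4>
P:2↔5 J1 <8,5,4>
#8 <9,5,4>
R:4↔7 J1 <9,6,4>
C:2↔8 J2 <9,6,5>
3×8 − 2×6 − 1×5 = 7

M = 7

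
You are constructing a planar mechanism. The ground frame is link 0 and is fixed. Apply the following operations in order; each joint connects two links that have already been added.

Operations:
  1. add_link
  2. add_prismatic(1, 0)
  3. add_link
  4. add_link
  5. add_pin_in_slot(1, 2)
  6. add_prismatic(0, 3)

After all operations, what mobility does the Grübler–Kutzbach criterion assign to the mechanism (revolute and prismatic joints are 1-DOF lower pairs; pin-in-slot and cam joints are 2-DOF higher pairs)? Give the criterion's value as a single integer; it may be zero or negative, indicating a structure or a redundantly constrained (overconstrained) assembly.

M = 4

ground; <1,0,0>
#1 <2,0,0>
P:1↔0 J1 <2,1,0>
#2 <3,1,0>
#3 <4,1,0>
PS:1↔2 J2 <4,1,1>
P:0↔3 J1 <4,2,1>
3×3 − 2×2 − 1×1 = 4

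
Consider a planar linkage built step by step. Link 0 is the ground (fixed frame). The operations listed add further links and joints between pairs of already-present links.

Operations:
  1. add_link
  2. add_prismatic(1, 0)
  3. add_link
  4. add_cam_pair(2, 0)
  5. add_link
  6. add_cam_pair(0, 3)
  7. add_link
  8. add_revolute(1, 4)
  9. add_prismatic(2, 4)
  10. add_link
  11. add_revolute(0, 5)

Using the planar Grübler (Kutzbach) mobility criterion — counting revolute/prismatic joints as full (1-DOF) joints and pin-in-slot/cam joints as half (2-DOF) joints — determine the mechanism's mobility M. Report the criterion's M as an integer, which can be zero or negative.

[1;0;0] (link 0 is ground)
L+ [2;0;0]
P(1,0)∈J1 [2;1;0]
L+ [3;1;0]
C(2,0)∈J2 [3;1;1]
L+ [4;1;1]
C(0,3)∈J2 [4;1;2]
L+ [5;1;2]
R(1,4)∈J1 [5;2;2]
P(2,4)∈J1 [5;3;2]
L+ [6;3;2]
R(0,5)∈J1 [6;4;2]
mobility = 15 − 8 − 2 = 5

M = 5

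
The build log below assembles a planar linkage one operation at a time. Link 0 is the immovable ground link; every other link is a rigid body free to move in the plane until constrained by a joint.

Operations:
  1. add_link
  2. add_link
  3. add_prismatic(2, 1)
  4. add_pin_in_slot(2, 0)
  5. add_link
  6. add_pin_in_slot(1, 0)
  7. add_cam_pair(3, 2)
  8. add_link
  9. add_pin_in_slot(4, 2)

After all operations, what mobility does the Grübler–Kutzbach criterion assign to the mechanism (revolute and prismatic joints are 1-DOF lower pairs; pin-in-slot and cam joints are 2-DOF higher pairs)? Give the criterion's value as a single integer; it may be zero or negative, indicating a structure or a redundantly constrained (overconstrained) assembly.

link 0 = ground. State L|J1|J2 = 1|0|0
+link1  2|0|0
+link2  3|0|0
P(2,1) f=1→J1  3|1|0
PS(2,0) f=2→J2  3|1|1
+link3  4|1|1
PS(1,0) f=2→J2  4|1|2
C(3,2) f=2→J2  4|1|3
+link4  5|1|3
PS(4,2) f=2→J2  5|1|4
M = 3(5−1)−2·1−4 = 12−2−4 = 6

M = 6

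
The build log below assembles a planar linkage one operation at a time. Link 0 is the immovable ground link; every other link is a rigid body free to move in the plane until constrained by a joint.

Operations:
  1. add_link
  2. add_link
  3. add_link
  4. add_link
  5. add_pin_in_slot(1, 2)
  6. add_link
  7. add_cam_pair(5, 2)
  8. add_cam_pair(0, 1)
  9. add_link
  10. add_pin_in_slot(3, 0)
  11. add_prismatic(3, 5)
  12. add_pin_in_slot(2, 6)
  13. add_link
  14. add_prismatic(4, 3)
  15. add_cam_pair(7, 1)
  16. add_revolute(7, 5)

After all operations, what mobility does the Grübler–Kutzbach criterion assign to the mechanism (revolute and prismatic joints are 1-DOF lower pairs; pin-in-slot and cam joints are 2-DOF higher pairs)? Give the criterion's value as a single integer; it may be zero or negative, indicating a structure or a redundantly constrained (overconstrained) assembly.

(L,J1,J2)=(1,0,0); link0 fixed
link1: (2,0,0)
link2: (3,0,0)
link3: (4,0,0)
link4: (5,0,0)
PS 1-2 [J2]: (5,0,1)
link5: (6,0,1)
C 5-2 [J2]: (6,0,2)
C 0-1 [J2]: (6,0,3)
link6: (7,0,3)
PS 3-0 [J2]: (7,0,4)
P 3-5 [J1]: (7,1,4)
PS 2-6 [J2]: (7,1,5)
link7: (8,1,5)
P 4-3 [J1]: (8,2,5)
C 7-1 [J2]: (8,2,6)
R 7-5 [J1]: (8,3,6)
Grübler: 3·7 − 2·3 − 6 = 9

M = 9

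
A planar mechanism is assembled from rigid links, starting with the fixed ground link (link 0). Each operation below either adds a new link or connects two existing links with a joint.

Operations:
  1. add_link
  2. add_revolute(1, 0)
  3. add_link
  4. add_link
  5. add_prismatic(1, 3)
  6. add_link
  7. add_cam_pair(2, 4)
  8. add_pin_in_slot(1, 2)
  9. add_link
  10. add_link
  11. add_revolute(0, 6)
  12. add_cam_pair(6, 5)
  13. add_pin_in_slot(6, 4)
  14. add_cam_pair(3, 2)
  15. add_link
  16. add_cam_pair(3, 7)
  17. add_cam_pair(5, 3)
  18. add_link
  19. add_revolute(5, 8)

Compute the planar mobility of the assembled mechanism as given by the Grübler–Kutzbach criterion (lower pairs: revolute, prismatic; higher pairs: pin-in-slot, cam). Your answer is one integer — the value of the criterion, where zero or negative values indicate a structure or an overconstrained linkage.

M = 9

[1;0;0] (link 0 is ground)
L+ [2;0;0]
R(1,0)∈J1 [2;1;0]
L+ [3;1;0]
L+ [4;1;0]
P(1,3)∈J1 [4;2;0]
L+ [5;2;0]
C(2,4)∈J2 [5;2;1]
PS(1,2)∈J2 [5;2;2]
L+ [6;2;2]
L+ [7;2;2]
R(0,6)∈J1 [7;3;2]
C(6,5)∈J2 [7;3;3]
PS(6,4)∈J2 [7;3;4]
C(3,2)∈J2 [7;3;5]
L+ [8;3;5]
C(3,7)∈J2 [8;3;6]
C(5,3)∈J2 [8;3;7]
L+ [9;3;7]
R(5,8)∈J1 [9;4;7]
mobility = 24 − 8 − 7 = 9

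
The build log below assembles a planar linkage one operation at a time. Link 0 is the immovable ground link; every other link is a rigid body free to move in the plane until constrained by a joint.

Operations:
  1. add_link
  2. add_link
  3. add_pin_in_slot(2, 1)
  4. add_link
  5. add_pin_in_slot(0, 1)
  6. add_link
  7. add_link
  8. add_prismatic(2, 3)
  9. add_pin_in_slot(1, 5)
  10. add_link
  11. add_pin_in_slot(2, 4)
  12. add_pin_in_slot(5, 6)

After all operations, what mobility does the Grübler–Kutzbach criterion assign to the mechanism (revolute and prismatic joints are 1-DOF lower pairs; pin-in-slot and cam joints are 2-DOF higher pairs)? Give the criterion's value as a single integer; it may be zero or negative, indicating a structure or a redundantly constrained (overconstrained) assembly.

M = 11

[1;0;0] (link 0 is ground)
L+ [2;0;0]
L+ [3;0;0]
PS(2,1)∈J2 [3;0;1]
L+ [4;0;1]
PS(0,1)∈J2 [4;0;2]
L+ [5;0;2]
L+ [6;0;2]
P(2,3)∈J1 [6;1;2]
PS(1,5)∈J2 [6;1;3]
L+ [7;1;3]
PS(2,4)∈J2 [7;1;4]
PS(5,6)∈J2 [7;1;5]
mobility = 18 − 2 − 5 = 11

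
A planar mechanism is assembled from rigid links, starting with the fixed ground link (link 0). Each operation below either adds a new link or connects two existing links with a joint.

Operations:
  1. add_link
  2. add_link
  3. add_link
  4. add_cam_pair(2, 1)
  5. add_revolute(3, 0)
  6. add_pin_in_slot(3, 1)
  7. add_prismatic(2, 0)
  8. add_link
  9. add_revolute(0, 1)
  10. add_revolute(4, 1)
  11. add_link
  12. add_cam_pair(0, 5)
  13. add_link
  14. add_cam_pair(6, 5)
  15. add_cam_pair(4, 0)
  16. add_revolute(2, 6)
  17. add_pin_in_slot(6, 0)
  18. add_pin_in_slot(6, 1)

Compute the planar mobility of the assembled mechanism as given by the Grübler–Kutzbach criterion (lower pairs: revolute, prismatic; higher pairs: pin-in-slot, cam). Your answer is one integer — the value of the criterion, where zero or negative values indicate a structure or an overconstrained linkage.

(L,J1,J2)=(1,0,0); link0 fixed
link1: (2,0,0)
link2: (3,0,0)
link3: (4,0,0)
C 2-1 [J2]: (4,0,1)
R 3-0 [J1]: (4,1,1)
PS 3-1 [J2]: (4,1,2)
P 2-0 [J1]: (4,2,2)
link4: (5,2,2)
R 0-1 [J1]: (5,3,2)
R 4-1 [J1]: (5,4,2)
link5: (6,4,2)
C 0-5 [J2]: (6,4,3)
link6: (7,4,3)
C 6-5 [J2]: (7,4,4)
C 4-0 [J2]: (7,4,5)
R 2-6 [J1]: (7,5,5)
PS 6-0 [J2]: (7,5,6)
PS 6-1 [J2]: (7,5,7)
Grübler: 3·6 − 2·5 − 7 = 1

M = 1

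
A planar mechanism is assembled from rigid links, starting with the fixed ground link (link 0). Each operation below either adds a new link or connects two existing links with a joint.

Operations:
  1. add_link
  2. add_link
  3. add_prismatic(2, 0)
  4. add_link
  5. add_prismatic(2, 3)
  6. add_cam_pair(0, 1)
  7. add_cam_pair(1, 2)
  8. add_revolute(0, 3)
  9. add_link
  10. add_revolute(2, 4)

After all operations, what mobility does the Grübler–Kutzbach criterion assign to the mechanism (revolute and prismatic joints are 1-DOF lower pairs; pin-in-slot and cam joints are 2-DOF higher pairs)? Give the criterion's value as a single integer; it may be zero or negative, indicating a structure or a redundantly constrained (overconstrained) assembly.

M = 2

L=1 J1=0 J2=0
add link → L=2 J1=0 J2=0
add link → L=3 J1=0 J2=0
P@2,0 dof=1 J1 → L=3 J1=1 J2=0
add link → L=4 J1=1 J2=0
P@2,3 dof=1 J1 → L=4 J1=2 J2=0
C@0,1 dof=2 J2 → L=4 J1=2 J2=1
C@1,2 dof=2 J2 → L=4 J1=2 J2=2
R@0,3 dof=1 J1 → L=4 J1=3 J2=2
add link → L=5 J1=3 J2=2
R@2,4 dof=1 J1 → L=5 J1=4 J2=2
M=3(L−1)−2J1−J2=3·4−2·4−2=2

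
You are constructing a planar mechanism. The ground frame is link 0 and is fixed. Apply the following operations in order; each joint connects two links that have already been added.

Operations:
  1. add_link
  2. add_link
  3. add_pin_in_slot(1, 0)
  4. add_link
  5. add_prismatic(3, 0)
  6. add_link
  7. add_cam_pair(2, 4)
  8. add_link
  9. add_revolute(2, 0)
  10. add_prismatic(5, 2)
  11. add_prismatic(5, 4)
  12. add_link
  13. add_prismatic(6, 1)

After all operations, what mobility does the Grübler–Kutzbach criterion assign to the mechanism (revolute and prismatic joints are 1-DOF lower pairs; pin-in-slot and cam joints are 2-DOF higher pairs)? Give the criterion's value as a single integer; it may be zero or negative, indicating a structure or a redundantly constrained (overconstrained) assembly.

link 0 = ground. State L|J1|J2 = 1|0|0
+link1  2|0|0
+link2  3|0|0
PS(1,0) f=2→J2  3|0|1
+link3  4|0|1
P(3,0) f=1→J1  4|1|1
+link4  5|1|1
C(2,4) f=2→J2  5|1|2
+link5  6|1|2
R(2,0) f=1→J1  6|2|2
P(5,2) f=1→J1  6|3|2
P(5,4) f=1→J1  6|4|2
+link6  7|4|2
P(6,1) f=1→J1  7|5|2
M = 3(7−1)−2·5−2 = 18−10−2 = 6

M = 6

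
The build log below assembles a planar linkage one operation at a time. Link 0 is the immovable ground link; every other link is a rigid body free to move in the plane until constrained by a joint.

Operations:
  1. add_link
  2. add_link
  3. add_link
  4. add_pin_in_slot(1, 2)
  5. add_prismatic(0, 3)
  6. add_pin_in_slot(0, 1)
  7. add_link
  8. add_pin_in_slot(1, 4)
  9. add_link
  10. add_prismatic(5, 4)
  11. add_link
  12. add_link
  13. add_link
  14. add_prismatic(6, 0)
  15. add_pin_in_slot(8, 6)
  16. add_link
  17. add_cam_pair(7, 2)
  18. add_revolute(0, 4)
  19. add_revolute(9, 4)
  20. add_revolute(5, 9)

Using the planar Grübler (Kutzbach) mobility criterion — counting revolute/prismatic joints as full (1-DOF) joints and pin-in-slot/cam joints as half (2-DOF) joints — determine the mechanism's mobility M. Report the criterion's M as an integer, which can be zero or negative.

M = 10

L=1 J1=0 J2=0
add link → L=2 J1=0 J2=0
add link → L=3 J1=0 J2=0
add link → L=4 J1=0 J2=0
PS@1,2 dof=2 J2 → L=4 J1=0 J2=1
P@0,3 dof=1 J1 → L=4 J1=1 J2=1
PS@0,1 dof=2 J2 → L=4 J1=1 J2=2
add link → L=5 J1=1 J2=2
PS@1,4 dof=2 J2 → L=5 J1=1 J2=3
add link → L=6 J1=1 J2=3
P@5,4 dof=1 J1 → L=6 J1=2 J2=3
add link → L=7 J1=2 J2=3
add link → L=8 J1=2 J2=3
add link → L=9 J1=2 J2=3
P@6,0 dof=1 J1 → L=9 J1=3 J2=3
PS@8,6 dof=2 J2 → L=9 J1=3 J2=4
add link → L=10 J1=3 J2=4
C@7,2 dof=2 J2 → L=10 J1=3 J2=5
R@0,4 dof=1 J1 → L=10 J1=4 J2=5
R@9,4 dof=1 J1 → L=10 J1=5 J2=5
R@5,9 dof=1 J1 → L=10 J1=6 J2=5
M=3(L−1)−2J1−J2=3·9−2·6−5=10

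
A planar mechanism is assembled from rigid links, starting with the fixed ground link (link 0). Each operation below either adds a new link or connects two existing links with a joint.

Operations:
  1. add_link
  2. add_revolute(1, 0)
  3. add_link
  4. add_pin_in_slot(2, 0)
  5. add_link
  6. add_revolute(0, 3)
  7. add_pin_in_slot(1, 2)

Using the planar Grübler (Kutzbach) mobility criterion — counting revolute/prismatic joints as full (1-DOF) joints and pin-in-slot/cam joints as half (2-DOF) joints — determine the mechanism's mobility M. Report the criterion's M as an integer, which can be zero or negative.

L=1 J1=0 J2=0
add link → L=2 J1=0 J2=0
R@1,0 dof=1 J1 → L=2 J1=1 J2=0
add link → L=3 J1=1 J2=0
PS@2,0 dof=2 J2 → L=3 J1=1 J2=1
add link → L=4 J1=1 J2=1
R@0,3 dof=1 J1 → L=4 J1=2 J2=1
PS@1,2 dof=2 J2 → L=4 J1=2 J2=2
M=3(L−1)−2J1−J2=3·3−2·2−2=3

M = 3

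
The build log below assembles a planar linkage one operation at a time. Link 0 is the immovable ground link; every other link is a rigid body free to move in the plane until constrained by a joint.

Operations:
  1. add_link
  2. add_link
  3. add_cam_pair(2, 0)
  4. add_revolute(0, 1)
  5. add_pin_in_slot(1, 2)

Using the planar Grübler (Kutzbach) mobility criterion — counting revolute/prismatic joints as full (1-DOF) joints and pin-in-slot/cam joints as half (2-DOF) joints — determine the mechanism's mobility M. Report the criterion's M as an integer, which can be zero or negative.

link 0 = ground. State L|J1|J2 = 1|0|0
+link1  2|0|0
+link2  3|0|0
C(2,0) f=2→J2  3|0|1
R(0,1) f=1→J1  3|1|1
PS(1,2) f=2→J2  3|1|2
M = 3(3−1)−2·1−2 = 6−2−2 = 2

M = 2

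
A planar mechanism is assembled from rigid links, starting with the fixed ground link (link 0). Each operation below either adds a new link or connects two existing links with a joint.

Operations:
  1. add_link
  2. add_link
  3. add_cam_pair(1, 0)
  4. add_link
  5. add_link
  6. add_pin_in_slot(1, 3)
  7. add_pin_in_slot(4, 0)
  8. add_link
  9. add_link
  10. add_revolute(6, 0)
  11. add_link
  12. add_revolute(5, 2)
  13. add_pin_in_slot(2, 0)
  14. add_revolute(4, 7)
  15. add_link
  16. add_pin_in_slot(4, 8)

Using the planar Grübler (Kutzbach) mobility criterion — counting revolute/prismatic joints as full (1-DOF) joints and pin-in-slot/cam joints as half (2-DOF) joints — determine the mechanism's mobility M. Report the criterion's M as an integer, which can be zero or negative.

M = 13

L=1 J1=0 J2=0
add link → L=2 J1=0 J2=0
add link → L=3 J1=0 J2=0
C@1,0 dof=2 J2 → L=3 J1=0 J2=1
add link → L=4 J1=0 J2=1
add link → L=5 J1=0 J2=1
PS@1,3 dof=2 J2 → L=5 J1=0 J2=2
PS@4,0 dof=2 J2 → L=5 J1=0 J2=3
add link → L=6 J1=0 J2=3
add link → L=7 J1=0 J2=3
R@6,0 dof=1 J1 → L=7 J1=1 J2=3
add link → L=8 J1=1 J2=3
R@5,2 dof=1 J1 → L=8 J1=2 J2=3
PS@2,0 dof=2 J2 → L=8 J1=2 J2=4
R@4,7 dof=1 J1 → L=8 J1=3 J2=4
add link → L=9 J1=3 J2=4
PS@4,8 dof=2 J2 → L=9 J1=3 J2=5
M=3(L−1)−2J1−J2=3·8−2·3−5=13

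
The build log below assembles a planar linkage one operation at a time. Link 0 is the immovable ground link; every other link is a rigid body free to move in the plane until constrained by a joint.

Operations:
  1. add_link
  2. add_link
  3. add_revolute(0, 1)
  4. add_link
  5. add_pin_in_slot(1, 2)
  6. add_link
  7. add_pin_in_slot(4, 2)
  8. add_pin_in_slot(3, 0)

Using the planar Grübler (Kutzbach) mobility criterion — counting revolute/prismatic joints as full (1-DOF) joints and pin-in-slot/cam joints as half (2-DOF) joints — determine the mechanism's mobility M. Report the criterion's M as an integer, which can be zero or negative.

M = 7

link 0 = ground. State L|J1|J2 = 1|0|0
+link1  2|0|0
+link2  3|0|0
R(0,1) f=1→J1  3|1|0
+link3  4|1|0
PS(1,2) f=2→J2  4|1|1
+link4  5|1|1
PS(4,2) f=2→J2  5|1|2
PS(3,0) f=2→J2  5|1|3
M = 3(5−1)−2·1−3 = 12−2−3 = 7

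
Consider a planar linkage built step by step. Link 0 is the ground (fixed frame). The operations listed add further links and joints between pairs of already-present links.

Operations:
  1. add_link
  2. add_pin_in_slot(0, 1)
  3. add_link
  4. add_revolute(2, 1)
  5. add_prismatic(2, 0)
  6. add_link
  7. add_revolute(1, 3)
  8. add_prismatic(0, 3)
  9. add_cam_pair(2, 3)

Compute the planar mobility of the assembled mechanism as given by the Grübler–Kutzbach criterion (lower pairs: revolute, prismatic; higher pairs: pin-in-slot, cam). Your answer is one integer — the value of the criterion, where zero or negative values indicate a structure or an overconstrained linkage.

M = -1

link 0 = ground. State L|J1|J2 = 1|0|0
+link1  2|0|0
PS(0,1) f=2→J2  2|0|1
+link2  3|0|1
R(2,1) f=1→J1  3|1|1
P(2,0) f=1→J1  3|2|1
+link3  4|2|1
R(1,3) f=1→J1  4|3|1
P(0,3) f=1→J1  4|4|1
C(2,3) f=2→J2  4|4|2
M = 3(4−1)−2·4−2 = 9−8−2 = -1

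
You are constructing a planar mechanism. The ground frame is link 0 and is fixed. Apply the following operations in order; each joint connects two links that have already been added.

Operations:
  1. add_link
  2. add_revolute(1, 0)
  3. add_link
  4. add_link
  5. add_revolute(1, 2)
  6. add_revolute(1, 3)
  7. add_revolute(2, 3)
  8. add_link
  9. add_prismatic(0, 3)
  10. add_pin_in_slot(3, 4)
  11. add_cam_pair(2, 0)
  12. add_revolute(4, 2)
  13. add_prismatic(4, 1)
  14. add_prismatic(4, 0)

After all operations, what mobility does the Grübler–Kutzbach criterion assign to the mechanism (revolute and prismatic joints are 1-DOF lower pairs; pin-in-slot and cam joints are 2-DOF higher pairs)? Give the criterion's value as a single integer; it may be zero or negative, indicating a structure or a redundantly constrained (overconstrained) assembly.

M = -6

[1;0;0] (link 0 is ground)
L+ [2;0;0]
R(1,0)∈J1 [2;1;0]
L+ [3;1;0]
L+ [4;1;0]
R(1,2)∈J1 [4;2;0]
R(1,3)∈J1 [4;3;0]
R(2,3)∈J1 [4;4;0]
L+ [5;4;0]
P(0,3)∈J1 [5;5;0]
PS(3,4)∈J2 [5;5;1]
C(2,0)∈J2 [5;5;2]
R(4,2)∈J1 [5;6;2]
P(4,1)∈J1 [5;7;2]
P(4,0)∈J1 [5;8;2]
mobility = 12 − 16 − 2 = -6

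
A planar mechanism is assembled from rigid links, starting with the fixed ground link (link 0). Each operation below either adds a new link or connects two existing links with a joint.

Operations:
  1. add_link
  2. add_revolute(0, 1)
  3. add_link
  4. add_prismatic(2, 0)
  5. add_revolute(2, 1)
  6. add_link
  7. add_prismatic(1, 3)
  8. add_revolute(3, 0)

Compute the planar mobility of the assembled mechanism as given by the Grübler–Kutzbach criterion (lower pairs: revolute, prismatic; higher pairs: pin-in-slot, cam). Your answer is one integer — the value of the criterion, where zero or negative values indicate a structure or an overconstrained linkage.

M = -1

ground; <1,0,0>
#1 <2,0,0>
R:0↔1 J1 <2,1,0>
#2 <3,1,0>
P:2↔0 J1 <3,2,0>
R:2↔1 J1 <3,3,0>
#3 <4,3,0>
P:1↔3 J1 <4,4,0>
R:3↔0 J1 <4,5,0>
3×3 − 2×5 − 1×0 = -1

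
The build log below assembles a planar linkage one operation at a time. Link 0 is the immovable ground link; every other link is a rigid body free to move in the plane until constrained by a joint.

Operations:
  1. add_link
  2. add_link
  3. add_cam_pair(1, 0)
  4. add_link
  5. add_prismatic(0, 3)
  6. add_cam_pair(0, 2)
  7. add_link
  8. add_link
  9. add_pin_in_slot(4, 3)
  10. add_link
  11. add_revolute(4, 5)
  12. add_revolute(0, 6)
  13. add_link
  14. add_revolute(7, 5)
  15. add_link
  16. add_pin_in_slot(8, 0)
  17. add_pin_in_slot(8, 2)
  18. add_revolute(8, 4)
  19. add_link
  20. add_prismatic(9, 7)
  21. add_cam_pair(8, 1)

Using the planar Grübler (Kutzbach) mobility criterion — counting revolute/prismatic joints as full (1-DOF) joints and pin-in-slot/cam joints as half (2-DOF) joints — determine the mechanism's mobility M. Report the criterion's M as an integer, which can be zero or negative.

M = 9

ground; <1,0,0>
#1 <2,0,0>
#2 <3,0,0>
C:1↔0 J2 <3,0,1>
#3 <4,0,1>
P:0↔3 J1 <4,1,1>
C:0↔2 J2 <4,1,2>
#4 <5,1,2>
#5 <6,1,2>
PS:4↔3 J2 <6,1,3>
#6 <7,1,3>
R:4↔5 J1 <7,2,3>
R:0↔6 J1 <7,3,3>
#7 <8,3,3>
R:7↔5 J1 <8,4,3>
#8 <9,4,3>
PS:8↔0 J2 <9,4,4>
PS:8↔2 J2 <9,4,5>
R:8↔4 J1 <9,5,5>
#9 <10,5,5>
P:9↔7 J1 <10,6,5>
C:8↔1 J2 <10,6,6>
3×9 − 2×6 − 1×6 = 9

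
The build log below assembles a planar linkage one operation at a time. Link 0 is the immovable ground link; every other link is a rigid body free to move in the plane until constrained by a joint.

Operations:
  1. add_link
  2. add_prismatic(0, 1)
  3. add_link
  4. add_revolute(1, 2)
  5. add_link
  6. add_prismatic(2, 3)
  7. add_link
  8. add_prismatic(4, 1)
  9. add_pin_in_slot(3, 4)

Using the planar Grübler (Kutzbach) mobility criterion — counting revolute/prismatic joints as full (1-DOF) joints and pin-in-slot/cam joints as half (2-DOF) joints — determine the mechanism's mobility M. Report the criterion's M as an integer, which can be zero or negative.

[1;0;0] (link 0 is ground)
L+ [2;0;0]
P(0,1)∈J1 [2;1;0]
L+ [3;1;0]
R(1,2)∈J1 [3;2;0]
L+ [4;2;0]
P(2,3)∈J1 [4;3;0]
L+ [5;3;0]
P(4,1)∈J1 [5;4;0]
PS(3,4)∈J2 [5;4;1]
mobility = 12 − 8 − 1 = 3

M = 3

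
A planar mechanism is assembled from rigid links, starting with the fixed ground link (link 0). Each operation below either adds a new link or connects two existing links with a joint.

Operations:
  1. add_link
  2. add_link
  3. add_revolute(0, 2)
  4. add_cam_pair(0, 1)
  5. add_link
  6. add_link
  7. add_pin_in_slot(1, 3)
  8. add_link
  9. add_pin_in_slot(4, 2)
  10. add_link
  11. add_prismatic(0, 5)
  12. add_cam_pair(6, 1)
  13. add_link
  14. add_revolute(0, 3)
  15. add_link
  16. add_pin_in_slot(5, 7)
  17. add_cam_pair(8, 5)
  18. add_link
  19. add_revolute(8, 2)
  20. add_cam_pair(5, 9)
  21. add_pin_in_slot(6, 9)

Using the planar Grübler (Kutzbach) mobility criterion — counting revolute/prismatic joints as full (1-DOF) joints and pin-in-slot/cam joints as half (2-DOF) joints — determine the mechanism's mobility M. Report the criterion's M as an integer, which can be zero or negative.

(L,J1,J2)=(1,0,0); link0 fixed
link1: (2,0,0)
link2: (3,0,0)
R 0-2 [J1]: (3,1,0)
C 0-1 [J2]: (3,1,1)
link3: (4,1,1)
link4: (5,1,1)
PS 1-3 [J2]: (5,1,2)
link5: (6,1,2)
PS 4-2 [J2]: (6,1,3)
link6: (7,1,3)
P 0-5 [J1]: (7,2,3)
C 6-1 [J2]: (7,2,4)
link7: (8,2,4)
R 0-3 [J1]: (8,3,4)
link8: (9,3,4)
PS 5-7 [J2]: (9,3,5)
C 8-5 [J2]: (9,3,6)
link9: (10,3,6)
R 8-2 [J1]: (10,4,6)
C 5-9 [J2]: (10,4,7)
PS 6-9 [J2]: (10,4,8)
Grübler: 3·9 − 2·4 − 8 = 11

M = 11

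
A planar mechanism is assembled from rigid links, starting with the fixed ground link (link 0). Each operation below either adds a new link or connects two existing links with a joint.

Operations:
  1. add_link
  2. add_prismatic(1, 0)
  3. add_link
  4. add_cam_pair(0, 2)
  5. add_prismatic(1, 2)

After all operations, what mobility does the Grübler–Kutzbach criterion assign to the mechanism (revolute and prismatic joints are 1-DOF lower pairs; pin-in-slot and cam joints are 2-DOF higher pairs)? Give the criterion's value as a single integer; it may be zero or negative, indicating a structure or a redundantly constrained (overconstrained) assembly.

ground; <1,0,0>
#1 <2,0,0>
P:1↔0 J1 <2,1,0>
#2 <3,1,0>
C:0↔2 J2 <3,1,1>
P:1↔2 J1 <3,2,1>
3×2 − 2×2 − 1×1 = 1

M = 1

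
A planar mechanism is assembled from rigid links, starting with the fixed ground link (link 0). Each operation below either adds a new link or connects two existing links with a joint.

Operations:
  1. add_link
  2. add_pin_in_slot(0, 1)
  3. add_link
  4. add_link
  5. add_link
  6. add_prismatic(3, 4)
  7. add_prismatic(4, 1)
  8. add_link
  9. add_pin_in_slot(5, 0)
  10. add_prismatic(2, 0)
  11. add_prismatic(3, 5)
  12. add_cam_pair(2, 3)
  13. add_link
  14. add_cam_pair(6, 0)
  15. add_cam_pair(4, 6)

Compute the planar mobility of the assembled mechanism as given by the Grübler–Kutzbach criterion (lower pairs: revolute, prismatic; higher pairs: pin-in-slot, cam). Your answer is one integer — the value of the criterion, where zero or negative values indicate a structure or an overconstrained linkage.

link 0 = ground. State L|J1|J2 = 1|0|0
+link1  2|0|0
PS(0,1) f=2→J2  2|0|1
+link2  3|0|1
+link3  4|0|1
+link4  5|0|1
P(3,4) f=1→J1  5|1|1
P(4,1) f=1→J1  5|2|1
+link5  6|2|1
PS(5,0) f=2→J2  6|2|2
P(2,0) f=1→J1  6|3|2
P(3,5) f=1→J1  6|4|2
C(2,3) f=2→J2  6|4|3
+link6  7|4|3
C(6,0) f=2→J2  7|4|4
C(4,6) f=2→J2  7|4|5
M = 3(7−1)−2·4−5 = 18−8−5 = 5

M = 5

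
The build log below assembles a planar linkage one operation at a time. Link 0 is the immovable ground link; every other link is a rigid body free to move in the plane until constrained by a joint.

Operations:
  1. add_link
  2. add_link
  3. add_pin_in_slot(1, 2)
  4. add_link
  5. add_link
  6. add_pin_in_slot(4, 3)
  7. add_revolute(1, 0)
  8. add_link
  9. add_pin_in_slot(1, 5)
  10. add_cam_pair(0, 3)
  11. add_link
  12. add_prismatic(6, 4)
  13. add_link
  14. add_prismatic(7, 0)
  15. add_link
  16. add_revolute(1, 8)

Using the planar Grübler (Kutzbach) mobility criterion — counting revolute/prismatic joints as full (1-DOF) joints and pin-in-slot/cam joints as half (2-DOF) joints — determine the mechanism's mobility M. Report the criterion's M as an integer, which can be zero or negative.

(L,J1,J2)=(1,0,0); link0 fixed
link1: (2,0,0)
link2: (3,0,0)
PS 1-2 [J2]: (3,0,1)
link3: (4,0,1)
link4: (5,0,1)
PS 4-3 [J2]: (5,0,2)
R 1-0 [J1]: (5,1,2)
link5: (6,1,2)
PS 1-5 [J2]: (6,1,3)
C 0-3 [J2]: (6,1,4)
link6: (7,1,4)
P 6-4 [J1]: (7,2,4)
link7: (8,2,4)
P 7-0 [J1]: (8,3,4)
link8: (9,3,4)
R 1-8 [J1]: (9,4,4)
Grübler: 3·8 − 2·4 − 4 = 12

M = 12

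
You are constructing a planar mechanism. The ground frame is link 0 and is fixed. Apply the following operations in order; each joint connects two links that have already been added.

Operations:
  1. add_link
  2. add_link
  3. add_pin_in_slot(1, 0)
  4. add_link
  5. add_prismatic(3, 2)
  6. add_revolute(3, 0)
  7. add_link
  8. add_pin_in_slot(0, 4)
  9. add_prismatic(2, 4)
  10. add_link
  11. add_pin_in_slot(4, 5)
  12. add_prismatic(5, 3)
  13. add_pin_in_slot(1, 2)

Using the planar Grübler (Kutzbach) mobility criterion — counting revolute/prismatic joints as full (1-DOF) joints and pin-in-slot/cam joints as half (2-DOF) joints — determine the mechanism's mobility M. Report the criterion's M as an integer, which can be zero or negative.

link 0 = ground. State L|J1|J2 = 1|0|0
+link1  2|0|0
+link2  3|0|0
PS(1,0) f=2→J2  3|0|1
+link3  4|0|1
P(3,2) f=1→J1  4|1|1
R(3,0) f=1→J1  4|2|1
+link4  5|2|1
PS(0,4) f=2→J2  5|2|2
P(2,4) f=1→J1  5|3|2
+link5  6|3|2
PS(4,5) f=2→J2  6|3|3
P(5,3) f=1→J1  6|4|3
PS(1,2) f=2→J2  6|4|4
M = 3(6−1)−2·4−4 = 15−8−4 = 3

M = 3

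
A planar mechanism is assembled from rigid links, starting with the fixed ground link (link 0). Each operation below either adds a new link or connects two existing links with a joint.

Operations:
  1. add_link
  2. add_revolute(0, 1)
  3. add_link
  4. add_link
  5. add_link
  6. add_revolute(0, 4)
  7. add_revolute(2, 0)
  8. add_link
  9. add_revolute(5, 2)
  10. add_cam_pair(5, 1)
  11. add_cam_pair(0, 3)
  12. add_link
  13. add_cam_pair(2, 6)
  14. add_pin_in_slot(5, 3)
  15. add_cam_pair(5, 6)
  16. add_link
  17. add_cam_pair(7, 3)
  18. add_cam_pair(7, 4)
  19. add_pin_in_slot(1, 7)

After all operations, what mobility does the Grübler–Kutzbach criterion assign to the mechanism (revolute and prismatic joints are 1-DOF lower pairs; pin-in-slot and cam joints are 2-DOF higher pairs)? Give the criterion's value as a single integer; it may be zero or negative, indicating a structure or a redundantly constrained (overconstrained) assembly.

M = 5

[1;0;0] (link 0 is ground)
L+ [2;0;0]
R(0,1)∈J1 [2;1;0]
L+ [3;1;0]
L+ [4;1;0]
L+ [5;1;0]
R(0,4)∈J1 [5;2;0]
R(2,0)∈J1 [5;3;0]
L+ [6;3;0]
R(5,2)∈J1 [6;4;0]
C(5,1)∈J2 [6;4;1]
C(0,3)∈J2 [6;4;2]
L+ [7;4;2]
C(2,6)∈J2 [7;4;3]
PS(5,3)∈J2 [7;4;4]
C(5,6)∈J2 [7;4;5]
L+ [8;4;5]
C(7,3)∈J2 [8;4;6]
C(7,4)∈J2 [8;4;7]
PS(1,7)∈J2 [8;4;8]
mobility = 21 − 8 − 8 = 5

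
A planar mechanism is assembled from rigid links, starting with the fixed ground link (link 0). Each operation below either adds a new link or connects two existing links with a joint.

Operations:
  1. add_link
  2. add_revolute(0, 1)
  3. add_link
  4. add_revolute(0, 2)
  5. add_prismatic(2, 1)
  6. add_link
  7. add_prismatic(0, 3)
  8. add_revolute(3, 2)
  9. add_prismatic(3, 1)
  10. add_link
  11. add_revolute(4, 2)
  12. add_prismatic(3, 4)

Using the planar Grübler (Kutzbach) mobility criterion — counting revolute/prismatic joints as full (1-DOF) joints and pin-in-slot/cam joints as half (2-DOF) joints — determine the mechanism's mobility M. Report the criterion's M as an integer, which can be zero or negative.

(L,J1,J2)=(1,0,0); link0 fixed
link1: (2,0,0)
R 0-1 [J1]: (2,1,0)
link2: (3,1,0)
R 0-2 [J1]: (3,2,0)
P 2-1 [J1]: (3,3,0)
link3: (4,3,0)
P 0-3 [J1]: (4,4,0)
R 3-2 [J1]: (4,5,0)
P 3-1 [J1]: (4,6,0)
link4: (5,6,0)
R 4-2 [J1]: (5,7,0)
P 3-4 [J1]: (5,8,0)
Grübler: 3·4 − 2·8 − 0 = -4

M = -4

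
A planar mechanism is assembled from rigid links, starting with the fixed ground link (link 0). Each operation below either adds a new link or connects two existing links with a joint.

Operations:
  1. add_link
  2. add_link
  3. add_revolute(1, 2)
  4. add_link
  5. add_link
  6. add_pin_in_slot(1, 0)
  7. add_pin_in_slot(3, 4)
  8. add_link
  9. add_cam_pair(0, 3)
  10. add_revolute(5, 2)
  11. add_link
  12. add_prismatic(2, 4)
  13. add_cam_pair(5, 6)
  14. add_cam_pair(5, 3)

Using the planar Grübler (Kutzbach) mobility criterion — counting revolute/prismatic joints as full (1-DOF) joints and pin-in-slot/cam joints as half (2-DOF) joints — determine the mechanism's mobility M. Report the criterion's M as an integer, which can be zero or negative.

link 0 = ground. State L|J1|J2 = 1|0|0
+link1  2|0|0
+link2  3|0|0
R(1,2) f=1→J1  3|1|0
+link3  4|1|0
+link4  5|1|0
PS(1,0) f=2→J2  5|1|1
PS(3,4) f=2→J2  5|1|2
+link5  6|1|2
C(0,3) f=2→J2  6|1|3
R(5,2) f=1→J1  6|2|3
+link6  7|2|3
P(2,4) f=1→J1  7|3|3
C(5,6) f=2→J2  7|3|4
C(5,3) f=2→J2  7|3|5
M = 3(7−1)−2·3−5 = 18−6−5 = 7

M = 7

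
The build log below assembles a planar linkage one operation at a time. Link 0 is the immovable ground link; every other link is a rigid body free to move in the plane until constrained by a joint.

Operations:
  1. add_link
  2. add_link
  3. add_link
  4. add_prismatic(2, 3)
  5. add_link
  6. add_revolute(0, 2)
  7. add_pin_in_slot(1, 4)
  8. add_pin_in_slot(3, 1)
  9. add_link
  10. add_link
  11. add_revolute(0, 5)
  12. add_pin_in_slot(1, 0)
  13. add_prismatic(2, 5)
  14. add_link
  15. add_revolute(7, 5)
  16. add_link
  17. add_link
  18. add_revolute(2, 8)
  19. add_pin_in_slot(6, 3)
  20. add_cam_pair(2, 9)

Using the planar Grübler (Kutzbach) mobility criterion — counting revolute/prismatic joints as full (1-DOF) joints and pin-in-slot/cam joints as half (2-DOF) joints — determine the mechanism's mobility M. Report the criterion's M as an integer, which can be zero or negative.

M = 10

(L,J1,J2)=(1,0,0); link0 fixed
link1: (2,0,0)
link2: (3,0,0)
link3: (4,0,0)
P 2-3 [J1]: (4,1,0)
link4: (5,1,0)
R 0-2 [J1]: (5,2,0)
PS 1-4 [J2]: (5,2,1)
PS 3-1 [J2]: (5,2,2)
link5: (6,2,2)
link6: (7,2,2)
R 0-5 [J1]: (7,3,2)
PS 1-0 [J2]: (7,3,3)
P 2-5 [J1]: (7,4,3)
link7: (8,4,3)
R 7-5 [J1]: (8,5,3)
link8: (9,5,3)
link9: (10,5,3)
R 2-8 [J1]: (10,6,3)
PS 6-3 [J2]: (10,6,4)
C 2-9 [J2]: (10,6,5)
Grübler: 3·9 − 2·6 − 5 = 10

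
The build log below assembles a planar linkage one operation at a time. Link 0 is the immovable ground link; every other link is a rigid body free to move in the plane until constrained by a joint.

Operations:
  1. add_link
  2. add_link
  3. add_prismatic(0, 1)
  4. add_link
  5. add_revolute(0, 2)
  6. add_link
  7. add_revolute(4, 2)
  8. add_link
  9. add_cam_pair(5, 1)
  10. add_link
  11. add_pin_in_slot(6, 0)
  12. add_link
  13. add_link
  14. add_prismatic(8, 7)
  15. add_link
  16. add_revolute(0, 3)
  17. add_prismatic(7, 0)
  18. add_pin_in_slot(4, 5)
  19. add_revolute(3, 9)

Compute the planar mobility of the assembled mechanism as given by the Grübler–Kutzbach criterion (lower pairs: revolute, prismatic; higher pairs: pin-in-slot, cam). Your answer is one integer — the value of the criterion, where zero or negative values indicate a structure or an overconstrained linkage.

M = 10

[1;0;0] (link 0 is ground)
L+ [2;0;0]
L+ [3;0;0]
P(0,1)∈J1 [3;1;0]
L+ [4;1;0]
R(0,2)∈J1 [4;2;0]
L+ [5;2;0]
R(4,2)∈J1 [5;3;0]
L+ [6;3;0]
C(5,1)∈J2 [6;3;1]
L+ [7;3;1]
PS(6,0)∈J2 [7;3;2]
L+ [8;3;2]
L+ [9;3;2]
P(8,7)∈J1 [9;4;2]
L+ [10;4;2]
R(0,3)∈J1 [10;5;2]
P(7,0)∈J1 [10;6;2]
PS(4,5)∈J2 [10;6;3]
R(3,9)∈J1 [10;7;3]
mobility = 27 − 14 − 3 = 10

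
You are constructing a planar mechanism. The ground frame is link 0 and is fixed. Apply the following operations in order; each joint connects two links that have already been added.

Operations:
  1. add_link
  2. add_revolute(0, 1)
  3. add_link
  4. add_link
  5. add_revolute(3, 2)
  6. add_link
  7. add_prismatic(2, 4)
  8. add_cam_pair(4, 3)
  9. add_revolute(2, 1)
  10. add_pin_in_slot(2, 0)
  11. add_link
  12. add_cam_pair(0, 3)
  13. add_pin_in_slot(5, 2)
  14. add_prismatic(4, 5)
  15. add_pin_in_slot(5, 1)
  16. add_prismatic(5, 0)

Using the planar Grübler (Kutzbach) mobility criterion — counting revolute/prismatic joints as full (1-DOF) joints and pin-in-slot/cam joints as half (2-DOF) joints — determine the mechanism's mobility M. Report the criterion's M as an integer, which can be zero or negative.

[1;0;0] (link 0 is ground)
L+ [2;0;0]
R(0,1)∈J1 [2;1;0]
L+ [3;1;0]
L+ [4;1;0]
R(3,2)∈J1 [4;2;0]
L+ [5;2;0]
P(2,4)∈J1 [5;3;0]
C(4,3)∈J2 [5;3;1]
R(2,1)∈J1 [5;4;1]
PS(2,0)∈J2 [5;4;2]
L+ [6;4;2]
C(0,3)∈J2 [6;4;3]
PS(5,2)∈J2 [6;4;4]
P(4,5)∈J1 [6;5;4]
PS(5,1)∈J2 [6;5;5]
P(5,0)∈J1 [6;6;5]
mobility = 15 − 12 − 5 = -2

M = -2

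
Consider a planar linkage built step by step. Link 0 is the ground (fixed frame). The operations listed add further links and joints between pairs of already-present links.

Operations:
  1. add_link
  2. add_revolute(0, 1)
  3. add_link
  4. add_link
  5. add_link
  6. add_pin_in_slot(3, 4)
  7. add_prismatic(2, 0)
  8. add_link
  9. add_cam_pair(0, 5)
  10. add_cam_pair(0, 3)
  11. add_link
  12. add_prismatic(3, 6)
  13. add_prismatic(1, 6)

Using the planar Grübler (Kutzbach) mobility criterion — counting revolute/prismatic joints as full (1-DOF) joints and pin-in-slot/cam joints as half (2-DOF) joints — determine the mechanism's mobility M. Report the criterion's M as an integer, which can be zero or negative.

(L,J1,J2)=(1,0,0); link0 fixed
link1: (2,0,0)
R 0-1 [J1]: (2,1,0)
link2: (3,1,0)
link3: (4,1,0)
link4: (5,1,0)
PS 3-4 [J2]: (5,1,1)
P 2-0 [J1]: (5,2,1)
link5: (6,2,1)
C 0-5 [J2]: (6,2,2)
C 0-3 [J2]: (6,2,3)
link6: (7,2,3)
P 3-6 [J1]: (7,3,3)
P 1-6 [J1]: (7,4,3)
Grübler: 3·6 − 2·4 − 3 = 7

M = 7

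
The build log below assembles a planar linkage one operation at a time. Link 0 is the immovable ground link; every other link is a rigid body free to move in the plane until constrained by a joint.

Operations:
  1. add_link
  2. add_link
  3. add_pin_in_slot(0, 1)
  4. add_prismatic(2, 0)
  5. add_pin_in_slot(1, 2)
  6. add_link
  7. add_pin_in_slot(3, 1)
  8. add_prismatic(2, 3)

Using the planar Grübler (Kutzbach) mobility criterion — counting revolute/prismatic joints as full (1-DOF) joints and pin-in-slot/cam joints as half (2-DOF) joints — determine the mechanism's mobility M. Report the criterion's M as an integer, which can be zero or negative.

L=1 J1=0 J2=0
add link → L=2 J1=0 J2=0
add link → L=3 J1=0 J2=0
PS@0,1 dof=2 J2 → L=3 J1=0 J2=1
P@2,0 dof=1 J1 → L=3 J1=1 J2=1
PS@1,2 dof=2 J2 → L=3 J1=1 J2=2
add link → L=4 J1=1 J2=2
PS@3,1 dof=2 J2 → L=4 J1=1 J2=3
P@2,3 dof=1 J1 → L=4 J1=2 J2=3
M=3(L−1)−2J1−J2=3·3−2·2−3=2

M = 2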